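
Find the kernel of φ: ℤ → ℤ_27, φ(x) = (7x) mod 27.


Kernel = preimage of identity
ker(φ) = {x ∈ ℤ : 7x ≡ 0 (mod 27)}. gcd(7,27) = 1, so 7x ≡ 0 (mod 27) ⟺ x ≡ 0 (mod 27/1 = 27). Hence ker(φ) = 27ℤ

ker(φ) = 27ℤ


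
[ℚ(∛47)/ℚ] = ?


∛47 has minimal polynomial x³ - 47 (irreducible over ℚ since 47 is not a perfect cube)

[ℚ(∛47)/ℚ] = 3


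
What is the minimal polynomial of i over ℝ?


i satisfies x² + 1 = 0, irreducible over ℝ

Minimal polynomial: x² + 1


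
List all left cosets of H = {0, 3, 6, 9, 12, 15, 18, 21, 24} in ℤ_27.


H = {0, 3, 6, 9, 12, 15, 18, 21, 24}, |H| = 9
Number of cosets = |G|/|H| = 27/9 = 3
0 + H = {0, 3, 6, 9, 12, 15, 18, 21, 24}
1 + H = {1, 4, 7, 10, 13, 16, 19, 22, 25}
2 + H = {2, 5, 8, 11, 14, 17, 20, 23, 26}

Cosets: 0+H={0,3,6,9,12,15,18,21,24}; 1+H={1,4,7,10,13,16,19,22,25}; 2+H={2,5,8,11,14,17,20,23,26}


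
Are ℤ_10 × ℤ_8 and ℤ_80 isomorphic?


Comparing ℤ_10 × ℤ_8 and ℤ_80:
gcd(10,8) = 2 ≠ 1. Max element order in ℤ_10×ℤ_8 is lcm(10,8) = 40 < 80, so it has no element of order 80

No, ℤ_10 × ℤ_8 ≇ ℤ_80


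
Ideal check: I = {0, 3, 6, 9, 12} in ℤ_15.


Check ideal conditions for I = {0, 3, 6, 9, 12} in ℤ_15:
(1) I is an additive subgroup? Yes
(2) For r ∈ ℤ_15 and a ∈ I: r·a ∈ I? Yes

Yes, I is an ideal of ℤ_15


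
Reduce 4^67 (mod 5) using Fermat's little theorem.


Fermat's little theorem: if p is prime and gcd(a,p)=1, then a^(p-1) ≡ 1 (mod p)
p = 5 is prime, gcd(4,5) = 1
Reduce exponent: 67 mod 4 = 3
So 4^67 ≡ 4^3 (mod 5)
4^3 mod 5 = 4

4^67 ≡ 4 (mod 5)


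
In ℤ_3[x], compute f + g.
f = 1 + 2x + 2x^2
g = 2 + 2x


Add coefficients mod 3:
x^0: 1 + 2 = 0 (mod 3)
x^1: 2 + 2 = 1 (mod 3)
x^2: 2 + 0 = 2 (mod 3)
Result: x + 2x^2

f + g = x + 2x^2


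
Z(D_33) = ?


Z(G) = {g ∈ G | gx = xg for all x ∈ G}
For odd n, Z(D_n) = {e}: no nontrivial rotation commutes with all reflections

Z(D_33) = {e}


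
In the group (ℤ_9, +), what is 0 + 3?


Operation: addition mod 9
0 + 3 = (a + b) mod 9 with a = 0, b = 3

0 + 3 = 3


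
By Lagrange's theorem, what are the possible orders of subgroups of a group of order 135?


Lagrange's theorem: |H| divides |G|
|G| = 135
Divisors of 135: 1, 3, 5, 9, 15, 27, 45, 135

Possible subgroup orders: {1, 3, 5, 9, 15, 27, 45, 135}


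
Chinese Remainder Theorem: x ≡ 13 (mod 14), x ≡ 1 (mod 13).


m₁ = 14, m₂ = 13, gcd = 1, so CRT applies. M = m₁·m₂ = 182
Let M₁ = M/m₁ = 13, M₂ = M/m₂ = 14
Find y₁ ≡ M₁⁻¹ (mod m₁): 13⁻¹ ≡ 13 (mod 14)
Find y₂ ≡ M₂⁻¹ (mod m₂): 14⁻¹ ≡ 1 (mod 13)
x = a₁·M₁·y₁ + a₂·M₂·y₂ = 13·13·13 + 1·14·1 = 2211
Reduce mod 182: x ≡ 27
Check: 27 mod 14 = 13 ✓, 27 mod 13 = 1 ✓

x ≡ 27 (mod 182)


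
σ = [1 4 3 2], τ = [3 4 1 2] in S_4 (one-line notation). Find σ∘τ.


σ∘τ: apply τ first, then σ
1 →τ 3 →σ 3
2 →τ 4 →σ 2
3 →τ 1 →σ 1
4 →τ 2 →σ 4

σ∘τ = [3 2 1 4]


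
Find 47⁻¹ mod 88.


Use the extended Euclidean algorithm to write 1 = 47·s + 88·t; then s mod 88 is the inverse.
Euclidean algorithm:
  47 = 0·88 + 47
  88 = 1·47 + 41
  47 = 1·41 + 6
  41 = 6·6 + 5
  6 = 1·5 + 1
  5 = 5·1 + 0
gcd(47,88) = 1
Back-substitution gives: 47·(15) + 88·(-8) = 1
So 47⁻¹ ≡ 15 ≡ 15 (mod 88)
Check: 47 × 15 = 705 ≡ 1 (mod 88) ✓

47⁻¹ ≡ 15 (mod 88)


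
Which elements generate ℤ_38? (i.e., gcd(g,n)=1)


g generates ℤ_n iff gcd(g,n) = 1
Prime factors of 38: 2, 19
Generators are g ∈ {1,...,37} not divisible by any of these primes.
Generators: {1, 3, 5, 7, 9, 11, 13, 15, 17, 21, 23, 25, 27, 29, 31, 33, 35, 37}
Number of generators = φ(38) = 18

Generators of ℤ_38 = {1, 3, 5, 7, 9, 11, 13, 15, 17, 21, 23, 25, 27, 29, 31, 33, 35, 37}


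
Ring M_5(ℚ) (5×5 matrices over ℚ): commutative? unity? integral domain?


Matrix multiplication is non-commutative for n ≥ 2; the identity matrix I is the unity; singular matrices give zero divisors, so not an integral domain
Commutative: No
Integral domain: No
Has unity: Yes

M_5(ℚ) (5×5 matrices over ℚ): Commutative=No, Unity=Yes


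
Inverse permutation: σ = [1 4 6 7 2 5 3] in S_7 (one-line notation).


To find σ⁻¹, swap domain and range:
σ(1) = 1 → σ⁻¹(1) = 1
σ(2) = 4 → σ⁻¹(4) = 2
σ(3) = 6 → σ⁻¹(6) = 3
σ(4) = 7 → σ⁻¹(7) = 4
σ(5) = 2 → σ⁻¹(2) = 5
σ(6) = 5 → σ⁻¹(5) = 6
σ(7) = 3 → σ⁻¹(3) = 7

σ⁻¹ = [1 5 7 2 6 3 4]


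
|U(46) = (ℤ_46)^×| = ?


U(n) is the group of units mod n; |U(n)| = φ(n)
|U(46)| = φ(46) = 22

|U(46) = (ℤ_46)^×| = 22


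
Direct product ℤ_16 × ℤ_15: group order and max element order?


|ℤ_16 × ℤ_15| = 16 × 15 = 240
Max element order = lcm(16,15) = 240
Cyclic? Yes (gcd=1)

|ℤ_16×ℤ_15| = 240, max element order = 240


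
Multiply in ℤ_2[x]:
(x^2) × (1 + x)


Expand and collect like terms; reduce coefficients mod 2:
x^0: 0·1 = 0 ≡ 0 (mod 2)
x^1: 0·1 + 0·1 = 0 ≡ 0 (mod 2)
x^2: 0·1 + 1·1 = 1 ≡ 1 (mod 2)
x^3: 1·1 = 1 ≡ 1 (mod 2)
Result: x^2 + x^3

f · g = x^2 + x^3


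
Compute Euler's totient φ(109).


Factor n: 109 = 109
φ(n) = n · ∏(1 - 1/p) over distinct primes p | n
φ(109) = 109 · (1 - 1/109) = 108

φ(109) = 108


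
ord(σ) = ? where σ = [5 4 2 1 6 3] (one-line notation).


Cycle decomposition: (1 5 6 3 2 4)
Cycle lengths: 6
Order = lcm(6) = 6

ord(σ) = 6


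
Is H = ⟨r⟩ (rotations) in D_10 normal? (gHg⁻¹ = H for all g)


H = ⟨r⟩ (rotations) in D_10
The rotation subgroup ⟨r⟩ has index 2 in D_10, so it is normal

Yes, normal subgroup


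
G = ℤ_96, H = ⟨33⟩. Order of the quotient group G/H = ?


|⟨33⟩| = n / gcd(33, 96) = 96 / 3 = 32
H is normal (ℤ_96 is abelian).
|G/H| = |G| / |H| = 96 / 32 = 3

|G/H| = 3


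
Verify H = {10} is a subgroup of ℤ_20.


Subgroup test for H = {10} in (ℤ_20, +):
(1) 0 ∈ H? No
(2) Closure: for all a,b ∈ H, (a+b) mod 20 ∈ H? No  [counterexample: 10 + 10 = 0 ∉ H]
(3) Inverses: for all a ∈ H, -a mod 20 ∈ H? Yes

No, H is not a subgroup of ℤ_20


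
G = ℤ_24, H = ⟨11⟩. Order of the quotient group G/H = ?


|⟨11⟩| = n / gcd(11, 24) = 24 / 1 = 24
H is normal (ℤ_24 is abelian).
|G/H| = |G| / |H| = 24 / 24 = 1

|G/H| = 1


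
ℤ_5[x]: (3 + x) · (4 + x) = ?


Expand and collect like terms; reduce coefficients mod 5:
x^0: 3·4 = 12 ≡ 2 (mod 5)
x^1: 3·1 + 1·4 = 7 ≡ 2 (mod 5)
x^2: 1·1 = 1 ≡ 1 (mod 5)
Result: 2 + 2x + x^2

f · g = 2 + 2x + x^2


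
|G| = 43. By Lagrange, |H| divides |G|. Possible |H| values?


Lagrange's theorem: |H| divides |G|
|G| = 43
Divisors of 43: 1, 43

Possible subgroup orders: {1, 43}


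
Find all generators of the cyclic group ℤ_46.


g generates ℤ_n iff gcd(g,n) = 1
Prime factors of 46: 2, 23
Generators are g ∈ {1,...,45} not divisible by any of these primes.
Generators: {1, 3, 5, 7, 9, 11, 13, 15, 17, 19, 21, 25, 27, 29, 31, 33, 35, 37, 39, 41, 43, 45}
Number of generators = φ(46) = 22

Generators of ℤ_46 = {1, 3, 5, 7, 9, 11, 13, 15, 17, 19, 21, 25, 27, 29, 31, 33, 35, 37, 39, 41, 43, 45}


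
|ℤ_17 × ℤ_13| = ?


|A × B| = |A| · |B|
|ℤ_17 × ℤ_13| = 17 × 13 = 221

|ℤ_17 × ℤ_13| = 221


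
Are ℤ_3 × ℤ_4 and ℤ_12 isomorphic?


Comparing ℤ_3 × ℤ_4 and ℤ_12:
gcd(3,4) = 1, so ℤ_3 × ℤ_4 ≅ ℤ_12 (CRT)

Yes, ℤ_3 × ℤ_4 ≅ ℤ_12


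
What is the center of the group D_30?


Z(G) = {g ∈ G | gx = xg for all x ∈ G}
For even n, Z(D_n) = {e, r^(n/2)}: the 180° rotation r^15 commutes with every reflection and rotation

Z(D_30) = {e, r^15}


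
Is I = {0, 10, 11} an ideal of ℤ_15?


Check ideal conditions for I = {0, 10, 11} in ℤ_15:
(1) I is an additive subgroup? No
(2) For r ∈ ℤ_15 and a ∈ I: r·a ∈ I? No  [counterexample: r=2, a=10, r·a mod 15 = 5 ∉ I]

No, I is not an ideal of ℤ_15


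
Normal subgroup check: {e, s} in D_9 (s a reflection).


H = {e, s} in D_9 (s a reflection)
r·s·r⁻¹ = sr⁻² ≠ s for n ≥ 3, so {e, s} is not closed under conjugation

No, not a normal subgroup


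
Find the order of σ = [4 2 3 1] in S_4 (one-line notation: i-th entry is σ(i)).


Cycle decomposition: (1 4)
Cycle lengths: 2
Order = lcm(2) = 2

ord(σ) = 2


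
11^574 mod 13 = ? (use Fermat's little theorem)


Fermat's little theorem: if p is prime and gcd(a,p)=1, then a^(p-1) ≡ 1 (mod p)
p = 13 is prime, gcd(11,13) = 1
Reduce exponent: 574 mod 12 = 10
So 11^574 ≡ 11^10 (mod 13)
11^10 mod 13 = 10

11^574 ≡ 10 (mod 13)


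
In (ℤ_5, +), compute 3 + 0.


Operation: addition mod 5
3 + 0 = (a + b) mod 5 with a = 3, b = 0

3 + 0 = 3


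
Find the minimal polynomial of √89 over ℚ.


√89 satisfies x² - 89 = 0, irreducible over ℚ since 89 is squarefree

Minimal polynomial: x² - 89


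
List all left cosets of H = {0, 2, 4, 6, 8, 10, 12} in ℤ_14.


H = {0, 2, 4, 6, 8, 10, 12}, |H| = 7
Number of cosets = |G|/|H| = 14/7 = 2
0 + H = {0, 2, 4, 6, 8, 10, 12}
1 + H = {1, 3, 5, 7, 9, 11, 13}

Cosets: 0+H={0,2,4,6,8,10,12}; 1+H={1,3,5,7,9,11,13}


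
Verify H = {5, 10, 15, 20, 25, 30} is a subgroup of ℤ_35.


Subgroup test for H = {5, 10, 15, 20, 25, 30} in (ℤ_35, +):
(1) 0 ∈ H? No
(2) Closure: for all a,b ∈ H, (a+b) mod 35 ∈ H? No  [counterexample: 5 + 30 = 0 ∉ H]
(3) Inverses: for all a ∈ H, -a mod 35 ∈ H? Yes

No, H is not a subgroup of ℤ_35


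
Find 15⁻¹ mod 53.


Use the extended Euclidean algorithm to write 1 = 15·s + 53·t; then s mod 53 is the inverse.
Euclidean algorithm:
  15 = 0·53 + 15
  53 = 3·15 + 8
  15 = 1·8 + 7
  8 = 1·7 + 1
  7 = 7·1 + 0
gcd(15,53) = 1
Back-substitution gives: 15·(-7) + 53·(2) = 1
So 15⁻¹ ≡ -7 ≡ 46 (mod 53)
Check: 15 × 46 = 690 ≡ 1 (mod 53) ✓

15⁻¹ ≡ 46 (mod 53)


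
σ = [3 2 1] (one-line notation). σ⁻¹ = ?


To find σ⁻¹, swap domain and range:
σ(1) = 3 → σ⁻¹(3) = 1
σ(2) = 2 → σ⁻¹(2) = 2
σ(3) = 1 → σ⁻¹(1) = 3

σ⁻¹ = [3 2 1]


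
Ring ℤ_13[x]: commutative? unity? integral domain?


ℤ_13 is a field (n prime), so ℤ_13[x] is a commutative integral domain with unity
Commutative: Yes
Integral domain: Yes
Has unity: Yes

ℤ_13[x]: Commutative=Yes, Unity=Yes


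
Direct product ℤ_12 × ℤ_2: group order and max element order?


|ℤ_12 × ℤ_2| = 12 × 2 = 24
Max element order = lcm(12,2) = 12
Cyclic? No (gcd=2)

|ℤ_12×ℤ_2| = 24, max element order = 12


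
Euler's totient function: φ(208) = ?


Factor n: 208 = 2^4 × 13
φ(n) = n · ∏(1 - 1/p) over distinct primes p | n
φ(208) = 208 · (1 - 1/2) · (1 - 1/13) = 96

φ(208) = 96


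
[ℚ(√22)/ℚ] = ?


√22 has minimal polynomial x² - 22 (irreducible over ℚ since 22 is squarefree)

[ℚ(√22)/ℚ] = 2


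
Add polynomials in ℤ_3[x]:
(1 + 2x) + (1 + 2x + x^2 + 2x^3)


Add coefficients mod 3:
x^0: 1 + 1 = 2 (mod 3)
x^1: 2 + 2 = 1 (mod 3)
x^2: 0 + 1 = 1 (mod 3)
x^3: 0 + 2 = 2 (mod 3)
Result: 2 + x + x^2 + 2x^3

f + g = 2 + x + x^2 + 2x^3


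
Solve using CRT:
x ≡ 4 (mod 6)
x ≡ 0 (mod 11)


m₁ = 6, m₂ = 11, gcd = 1, so CRT applies. M = m₁·m₂ = 66
Let M₁ = M/m₁ = 11, M₂ = M/m₂ = 6
Find y₁ ≡ M₁⁻¹ (mod m₁): 11⁻¹ ≡ 5 (mod 6)
Find y₂ ≡ M₂⁻¹ (mod m₂): 6⁻¹ ≡ 2 (mod 11)
x = a₁·M₁·y₁ + a₂·M₂·y₂ = 4·11·5 + 0·6·2 = 220
Reduce mod 66: x ≡ 22
Check: 22 mod 6 = 4 ✓, 22 mod 11 = 0 ✓

x ≡ 22 (mod 66)


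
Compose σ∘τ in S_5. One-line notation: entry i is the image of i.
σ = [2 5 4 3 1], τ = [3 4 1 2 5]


σ∘τ: apply τ first, then σ
1 →τ 3 →σ 4
2 →τ 4 →σ 3
3 →τ 1 →σ 2
4 →τ 2 →σ 5
5 →τ 5 →σ 1

σ∘τ = [4 3 2 5 1]


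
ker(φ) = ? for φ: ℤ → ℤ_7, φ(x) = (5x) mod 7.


Kernel = preimage of identity
ker(φ) = {x ∈ ℤ : 5x ≡ 0 (mod 7)}. gcd(5,7) = 1, so 5x ≡ 0 (mod 7) ⟺ x ≡ 0 (mod 7/1 = 7). Hence ker(φ) = 7ℤ

ker(φ) = 7ℤ


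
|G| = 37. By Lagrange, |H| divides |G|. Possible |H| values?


Lagrange's theorem: |H| divides |G|
|G| = 37
Divisors of 37: 1, 37

Possible subgroup orders: {1, 37}


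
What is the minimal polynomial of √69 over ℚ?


√69 satisfies x² - 69 = 0, irreducible over ℚ since 69 is squarefree

Minimal polynomial: x² - 69


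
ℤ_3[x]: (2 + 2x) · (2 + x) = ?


Expand and collect like terms; reduce coefficients mod 3:
x^0: 2·2 = 4 ≡ 1 (mod 3)
x^1: 2·1 + 2·2 = 6 ≡ 0 (mod 3)
x^2: 2·1 = 2 ≡ 2 (mod 3)
Result: 1 + 2x^2

f · g = 1 + 2x^2


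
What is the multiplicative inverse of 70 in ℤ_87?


Use the extended Euclidean algorithm to write 1 = 70·s + 87·t; then s mod 87 is the inverse.
Euclidean algorithm:
  70 = 0·87 + 70
  87 = 1·70 + 17
  70 = 4·17 + 2
  17 = 8·2 + 1
  2 = 2·1 + 0
gcd(70,87) = 1
Back-substitution gives: 70·(-41) + 87·(33) = 1
So 70⁻¹ ≡ -41 ≡ 46 (mod 87)
Check: 70 × 46 = 3220 ≡ 1 (mod 87) ✓

70⁻¹ ≡ 46 (mod 87)


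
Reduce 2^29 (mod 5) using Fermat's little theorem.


Fermat's little theorem: if p is prime and gcd(a,p)=1, then a^(p-1) ≡ 1 (mod p)
p = 5 is prime, gcd(2,5) = 1
Reduce exponent: 29 mod 4 = 1
So 2^29 ≡ 2^1 (mod 5)
2^1 mod 5 = 2

2^29 ≡ 2 (mod 5)


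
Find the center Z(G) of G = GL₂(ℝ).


Z(G) = {g ∈ G | gx = xg for all x ∈ G}
Only scalar multiples of the identity commute with all invertible matrices

Z(GL₂(ℝ)) = {aI : a ∈ ℝ, a ≠ 0}


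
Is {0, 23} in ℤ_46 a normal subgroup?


H = {0, 23} in ℤ_46
ℤ_46 is abelian; every subgroup of an abelian group is normal

Yes, normal subgroup


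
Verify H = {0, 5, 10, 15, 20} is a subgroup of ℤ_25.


Subgroup test for H = {0, 5, 10, 15, 20} in (ℤ_25, +):
(1) 0 ∈ H? Yes
(2) Closure: for all a,b ∈ H, (a+b) mod 25 ∈ H? Yes
(3) Inverses: for all a ∈ H, -a mod 25 ∈ H? Yes

Yes, H is a subgroup of ℤ_25


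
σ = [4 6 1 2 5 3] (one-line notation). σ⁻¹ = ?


To find σ⁻¹, swap domain and range:
σ(1) = 4 → σ⁻¹(4) = 1
σ(2) = 6 → σ⁻¹(6) = 2
σ(3) = 1 → σ⁻¹(1) = 3
σ(4) = 2 → σ⁻¹(2) = 4
σ(5) = 5 → σ⁻¹(5) = 5
σ(6) = 3 → σ⁻¹(3) = 6

σ⁻¹ = [3 4 6 1 5 2]


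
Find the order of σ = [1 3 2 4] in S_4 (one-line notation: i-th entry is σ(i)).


Cycle decomposition: (2 3)
Cycle lengths: 2
Order = lcm(2) = 2

ord(σ) = 2


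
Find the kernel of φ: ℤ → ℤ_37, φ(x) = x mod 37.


Kernel = preimage of identity
ker(φ) = {x ∈ ℤ : x ≡ 0 (mod 37)} = 37ℤ = {0, ±37, ±74, ...}

ker(φ) = 37ℤ


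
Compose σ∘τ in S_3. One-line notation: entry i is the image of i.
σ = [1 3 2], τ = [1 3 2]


σ∘τ: apply τ first, then σ
1 →τ 1 →σ 1
2 →τ 3 →σ 2
3 →τ 2 →σ 3

σ∘τ = [1 2 3]


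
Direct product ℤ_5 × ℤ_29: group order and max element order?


|ℤ_5 × ℤ_29| = 5 × 29 = 145
Max element order = lcm(5,29) = 145
Cyclic? Yes (gcd=1)

|ℤ_5×ℤ_29| = 145, max element order = 145


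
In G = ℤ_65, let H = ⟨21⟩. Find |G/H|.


|⟨21⟩| = n / gcd(21, 65) = 65 / 1 = 65
H is normal (ℤ_65 is abelian).
|G/H| = |G| / |H| = 65 / 65 = 1

|G/H| = 1


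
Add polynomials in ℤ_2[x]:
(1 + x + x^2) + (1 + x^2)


Add coefficients mod 2:
x^0: 1 + 1 = 0 (mod 2)
x^1: 1 + 0 = 1 (mod 2)
x^2: 1 + 1 = 0 (mod 2)
Result: x

f + g = x


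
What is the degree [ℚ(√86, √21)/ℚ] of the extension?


[ℚ(√86,√21):ℚ] = [ℚ(√86,√21):ℚ(√86)]·[ℚ(√86):ℚ] = 2·2 = 4

[ℚ(√86, √21)/ℚ] = 4


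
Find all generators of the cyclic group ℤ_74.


g generates ℤ_n iff gcd(g,n) = 1
Prime factors of 74: 2, 37
Generators are g ∈ {1,...,73} not divisible by any of these primes.
Generators: {1, 3, 5, 7, 9, 11, 13, 15, 17, 19, 21, 23, 25, 27, 29, 31, 33, 35, 39, 41, 43, 45, 47, 49, 51, 53, 55, 57, 59, 61, 63, 65, 67, 69, 71, 73}
Number of generators = φ(74) = 36

Generators of ℤ_74 = {1, 3, 5, 7, 9, 11, 13, 15, 17, 19, 21, 23, 25, 27, 29, 31, 33, 35, 39, 41, 43, 45, 47, 49, 51, 53, 55, 57, 59, 61, 63, 65, 67, 69, 71, 73}


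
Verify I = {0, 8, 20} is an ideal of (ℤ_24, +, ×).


Check ideal conditions for I = {0, 8, 20} in ℤ_24:
(1) I is an additive subgroup? No
(2) For r ∈ ℤ_24 and a ∈ I: r·a ∈ I? No  [counterexample: r=2, a=8, r·a mod 24 = 16 ∉ I]

No, I is not an ideal of ℤ_24


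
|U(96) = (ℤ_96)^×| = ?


U(n) is the group of units mod n; |U(n)| = φ(n)
|U(96)| = φ(96) = 32

|U(96) = (ℤ_96)^×| = 32


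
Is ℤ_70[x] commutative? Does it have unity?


ℤ_70 has zero divisors (2·35 ≡ 0), and these lift to constant zero divisors in ℤ_70[x]; so not an integral domain
Commutative: Yes
Integral domain: No
Has unity: Yes

ℤ_70[x]: Commutative=Yes, Unity=Yes


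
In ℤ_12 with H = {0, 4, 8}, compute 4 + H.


4 + H = {4 + h (mod 12) : h ∈ H}
4+0=4, 4+4=8, 4+8=0
4 + H = {0, 4, 8} = 0 + H

4 + H = {0, 4, 8}


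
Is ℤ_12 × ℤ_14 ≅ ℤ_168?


Comparing ℤ_12 × ℤ_14 and ℤ_168:
gcd(12,14) = 2 ≠ 1. Max element order in ℤ_12×ℤ_14 is lcm(12,14) = 84 < 168, so it has no element of order 168

No, ℤ_12 × ℤ_14 ≇ ℤ_168


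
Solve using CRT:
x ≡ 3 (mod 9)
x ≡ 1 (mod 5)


m₁ = 9, m₂ = 5, gcd = 1, so CRT applies. M = m₁·m₂ = 45
Let M₁ = M/m₁ = 5, M₂ = M/m₂ = 9
Find y₁ ≡ M₁⁻¹ (mod m₁): 5⁻¹ ≡ 2 (mod 9)
Find y₂ ≡ M₂⁻¹ (mod m₂): 9⁻¹ ≡ 4 (mod 5)
x = a₁·M₁·y₁ + a₂·M₂·y₂ = 3·5·2 + 1·9·4 = 66
Reduce mod 45: x ≡ 21
Check: 21 mod 9 = 3 ✓, 21 mod 5 = 1 ✓

x ≡ 21 (mod 45)


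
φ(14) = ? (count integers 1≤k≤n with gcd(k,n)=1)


φ(n) = count of k ∈ {1,...,n} with gcd(k,n)=1
Coprimes to 14: {1, 3, 5, 9, 11, 13}
Count: 6

φ(14) = 6


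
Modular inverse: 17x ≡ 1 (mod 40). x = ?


Use the extended Euclidean algorithm to write 1 = 17·s + 40·t; then s mod 40 is the inverse.
Euclidean algorithm:
  17 = 0·40 + 17
  40 = 2·17 + 6
  17 = 2·6 + 5
  6 = 1·5 + 1
  5 = 5·1 + 0
gcd(17,40) = 1
Back-substitution gives: 17·(-7) + 40·(3) = 1
So 17⁻¹ ≡ -7 ≡ 33 (mod 40)
Check: 17 × 33 = 561 ≡ 1 (mod 40) ✓

17⁻¹ ≡ 33 (mod 40)


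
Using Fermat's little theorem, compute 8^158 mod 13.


Fermat's little theorem: if p is prime and gcd(a,p)=1, then a^(p-1) ≡ 1 (mod p)
p = 13 is prime, gcd(8,13) = 1
Reduce exponent: 158 mod 12 = 2
So 8^158 ≡ 8^2 (mod 13)
8^2 mod 13 = 12

8^158 ≡ 12 (mod 13)


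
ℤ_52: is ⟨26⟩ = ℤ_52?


g generates ℤ_n iff gcd(g, n) = 1
gcd(26, 52) = 26
Since gcd = 26 ≠ 1, ⟨26⟩ has order 2 < 52, so 26 is not a generator.

No, 26 does not generate ℤ_52


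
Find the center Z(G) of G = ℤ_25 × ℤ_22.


Z(G) = {g ∈ G | gx = xg for all x ∈ G}
Direct product of abelian groups is abelian, so Z(G) = G

Z(ℤ_25 × ℤ_22) = ℤ_25 × ℤ_22


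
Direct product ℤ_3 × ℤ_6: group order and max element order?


|ℤ_3 × ℤ_6| = 3 × 6 = 18
Max element order = lcm(3,6) = 6
Cyclic? No (gcd=3)

|ℤ_3×ℤ_6| = 18, max element order = 6


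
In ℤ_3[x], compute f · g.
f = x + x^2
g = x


Expand and collect like terms; reduce coefficients mod 3:
x^0: 0·0 = 0 ≡ 0 (mod 3)
x^1: 0·1 + 1·0 = 0 ≡ 0 (mod 3)
x^2: 1·1 + 1·0 = 1 ≡ 1 (mod 3)
x^3: 1·1 = 1 ≡ 1 (mod 3)
Result: x^2 + x^3

f · g = x^2 + x^3


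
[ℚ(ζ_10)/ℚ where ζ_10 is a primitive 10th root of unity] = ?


[ℚ(ζ_n):ℚ] = deg Φ_n(x) = φ(n). Here φ(10) = 4

[ℚ(ζ_10)/ℚ where ζ_10 is a primitive 10th root of unity] = 4


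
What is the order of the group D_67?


|D_n| = 2n (n rotations and n reflections)
|D_67| = 2×67 = 134

|D_67| = 134


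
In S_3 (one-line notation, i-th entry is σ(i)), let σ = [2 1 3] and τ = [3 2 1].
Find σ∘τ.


σ∘τ: apply τ first, then σ
1 →τ 3 →σ 3
2 →τ 2 →σ 1
3 →τ 1 →σ 2

σ∘τ = [3 1 2]


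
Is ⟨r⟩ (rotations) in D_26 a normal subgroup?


H = ⟨r⟩ (rotations) in D_26
The rotation subgroup ⟨r⟩ has index 2 in D_26, so it is normal

Yes, normal subgroup


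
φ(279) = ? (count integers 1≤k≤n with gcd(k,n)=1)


Factor n: 279 = 3^2 × 31
φ(n) = n · ∏(1 - 1/p) over distinct primes p | n
φ(279) = 279 · (1 - 1/3) · (1 - 1/31) = 180

φ(279) = 180


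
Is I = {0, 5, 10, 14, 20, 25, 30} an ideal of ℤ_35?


Check ideal conditions for I = {0, 5, 10, 14, 20, 25, 30} in ℤ_35:
(1) I is an additive subgroup? No
(2) For r ∈ ℤ_35 and a ∈ I: r·a ∈ I? No  [counterexample: r=2, a=14, r·a mod 35 = 28 ∉ I]

No, I is not an ideal of ℤ_35


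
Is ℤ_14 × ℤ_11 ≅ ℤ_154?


Comparing ℤ_14 × ℤ_11 and ℤ_154:
gcd(14,11) = 1, so ℤ_14 × ℤ_11 ≅ ℤ_154 (CRT)

Yes, ℤ_14 × ℤ_11 ≅ ℤ_154


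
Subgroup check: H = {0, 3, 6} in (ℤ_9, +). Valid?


Subgroup test for H = {0, 3, 6} in (ℤ_9, +):
(1) 0 ∈ H? Yes
(2) Closure: for all a,b ∈ H, (a+b) mod 9 ∈ H? Yes
(3) Inverses: for all a ∈ H, -a mod 9 ∈ H? Yes

Yes, H is a subgroup of ℤ_9


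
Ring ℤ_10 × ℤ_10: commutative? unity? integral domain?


Direct product ring; commutative with unity (1,1); but (1,0)·(0,1) = (0,0) gives zero divisors, so not an integral domain
Commutative: Yes
Integral domain: No
Has unity: Yes

ℤ_10 × ℤ_10: Commutative=Yes, Unity=Yes


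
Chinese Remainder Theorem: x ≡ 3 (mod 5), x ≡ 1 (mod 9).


m₁ = 5, m₂ = 9, gcd = 1, so CRT applies. M = m₁·m₂ = 45
Let M₁ = M/m₁ = 9, M₂ = M/m₂ = 5
Find y₁ ≡ M₁⁻¹ (mod m₁): 9⁻¹ ≡ 4 (mod 5)
Find y₂ ≡ M₂⁻¹ (mod m₂): 5⁻¹ ≡ 2 (mod 9)
x = a₁·M₁·y₁ + a₂·M₂·y₂ = 3·9·4 + 1·5·2 = 118
Reduce mod 45: x ≡ 28
Check: 28 mod 5 = 3 ✓, 28 mod 9 = 1 ✓

x ≡ 28 (mod 45)


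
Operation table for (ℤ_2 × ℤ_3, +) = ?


Elements: {(0,0), (0,1), (0,2), (1,0), (1,1), (1,2)}
Operation: componentwise addition mod (2, 3)
Entry (a, b) = ((a₁+b₁) mod 2, (a₂+b₂) mod 3)

Cayley table:
      | (0,0) | (0,1) | (0,2) | (1,0) | (1,1) | (1,2)
(0,0) | (0,0) | (0,1) | (0,2) | (1,0) | (1,1) | (1,2)
(0,1) | (0,1) | (0,2) | (0,0) | (1,1) | (1,2) | (1,0)
(0,2) | (0,2) | (0,0) | (0,1) | (1,2) | (1,0) | (1,1)
(1,0) | (1,0) | (1,1) | (1,2) | (0,0) | (0,1) | (0,2)
(1,1) | (1,1) | (1,2) | (1,0) | (0,1) | (0,2) | (0,0)
(1,2) | (1,2) | (1,0) | (1,1) | (0,2) | (0,0) | (0,1)


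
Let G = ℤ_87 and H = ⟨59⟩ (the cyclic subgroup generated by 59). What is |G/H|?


|⟨59⟩| = n / gcd(59, 87) = 87 / 1 = 87
H is normal (ℤ_87 is abelian).
|G/H| = |G| / |H| = 87 / 87 = 1

|G/H| = 1


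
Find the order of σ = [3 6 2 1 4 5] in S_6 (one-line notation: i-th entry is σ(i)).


Cycle decomposition: (1 3 2 6 5 4)
Cycle lengths: 6
Order = lcm(6) = 6

ord(σ) = 6


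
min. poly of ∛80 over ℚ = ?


∛80 satisfies x³ - 80 = 0, irreducible over ℚ (no rational root; 80 is not a perfect cube)

Minimal polynomial: x³ - 80


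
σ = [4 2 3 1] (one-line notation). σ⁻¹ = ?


To find σ⁻¹, swap domain and range:
σ(1) = 4 → σ⁻¹(4) = 1
σ(2) = 2 → σ⁻¹(2) = 2
σ(3) = 3 → σ⁻¹(3) = 3
σ(4) = 1 → σ⁻¹(1) = 4

σ⁻¹ = [4 2 3 1]


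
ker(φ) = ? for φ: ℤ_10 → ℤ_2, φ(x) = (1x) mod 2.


Kernel = preimage of identity
ker(φ) = {x ∈ ℤ_10 : 1x ≡ 0 (mod 2)}. Since 2 | 10, φ is well-defined. The kernel is the cyclic subgroup ⟨2⟩ of ℤ_10 (order 5), i.e. {0, 2, 4, 6, 8}

ker(φ) = {0, 2, 4, 6, 8}


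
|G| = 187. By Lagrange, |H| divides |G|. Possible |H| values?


Lagrange's theorem: |H| divides |G|
|G| = 187
Divisors of 187: 1, 11, 17, 187

Possible subgroup orders: {1, 11, 17, 187}


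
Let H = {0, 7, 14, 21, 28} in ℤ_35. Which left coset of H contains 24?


24 + H = {24 + h (mod 35) : h ∈ H}
24+0=24, 24+7=31, 24+14=3, 24+21=10, 24+28=17
24 + H = {3, 10, 17, 24, 31} = 3 + H

24 + H = {3, 10, 17, 24, 31}


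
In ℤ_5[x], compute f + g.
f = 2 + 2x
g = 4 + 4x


Add coefficients mod 5:
x^0: 2 + 4 = 1 (mod 5)
x^1: 2 + 4 = 1 (mod 5)
Result: 1 + x

f + g = 1 + x


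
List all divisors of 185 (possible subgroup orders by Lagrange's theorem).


Lagrange's theorem: |H| divides |G|
|G| = 185
Divisors of 185: 1, 5, 37, 185

Possible subgroup orders: {1, 5, 37, 185}


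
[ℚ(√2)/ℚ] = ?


√2 has minimal polynomial x² - 2 (irreducible over ℚ since 2 is squarefree)

[ℚ(√2)/ℚ] = 2


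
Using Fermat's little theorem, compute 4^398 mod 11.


Fermat's little theorem: if p is prime and gcd(a,p)=1, then a^(p-1) ≡ 1 (mod p)
p = 11 is prime, gcd(4,11) = 1
Reduce exponent: 398 mod 10 = 8
So 4^398 ≡ 4^8 (mod 11)
4^8 mod 11 = 9

4^398 ≡ 9 (mod 11)


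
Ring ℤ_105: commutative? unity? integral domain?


ℤ_105 is a commutative ring with unity 1; 105 = 3×35 is composite, so 3·35 ≡ 0 gives zero divisors (not an integral domain)
Commutative: Yes
Integral domain: No
Has unity: Yes

ℤ_105: Commutative=Yes, Unity=Yes


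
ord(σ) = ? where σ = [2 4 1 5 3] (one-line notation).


Cycle decomposition: (1 2 4 5 3)
Cycle lengths: 5
Order = lcm(5) = 5

ord(σ) = 5


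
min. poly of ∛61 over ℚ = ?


∛61 satisfies x³ - 61 = 0, irreducible over ℚ (no rational root; 61 is not a perfect cube)

Minimal polynomial: x³ - 61


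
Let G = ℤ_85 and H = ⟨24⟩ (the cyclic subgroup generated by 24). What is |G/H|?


|⟨24⟩| = n / gcd(24, 85) = 85 / 1 = 85
H is normal (ℤ_85 is abelian).
|G/H| = |G| / |H| = 85 / 85 = 1

|G/H| = 1


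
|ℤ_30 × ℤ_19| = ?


|A × B| = |A| · |B|
|ℤ_30 × ℤ_19| = 30 × 19 = 570

|ℤ_30 × ℤ_19| = 570


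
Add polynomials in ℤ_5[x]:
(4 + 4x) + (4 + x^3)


Add coefficients mod 5:
x^0: 4 + 4 = 3 (mod 5)
x^1: 4 + 0 = 4 (mod 5)
x^2: 0 + 0 = 0 (mod 5)
x^3: 0 + 1 = 1 (mod 5)
Result: 3 + 4x + x^3

f + g = 3 + 4x + x^3


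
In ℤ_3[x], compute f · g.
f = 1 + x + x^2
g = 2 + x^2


Expand and collect like terms; reduce coefficients mod 3:
x^0: 1·2 = 2 ≡ 2 (mod 3)
x^1: 1·0 + 1·2 = 2 ≡ 2 (mod 3)
x^2: 1·1 + 1·0 + 1·2 = 3 ≡ 0 (mod 3)
x^3: 1·1 + 1·0 = 1 ≡ 1 (mod 3)
x^4: 1·1 = 1 ≡ 1 (mod 3)
Result: 2 + 2x + x^3 + x^4

f · g = 2 + 2x + x^3 + x^4


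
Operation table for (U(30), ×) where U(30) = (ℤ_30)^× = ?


Elements: {1, 7, 11, 13, 17, 19, 23, 29}
Operation: multiplication mod 30
Entry (a, b) = (a × b) mod 30

Cayley table:
   |  1 |  7 | 11 | 13 | 17 | 19 | 23 | 29
 1 |  1 |  7 | 11 | 13 | 17 | 19 | 23 | 29
 7 |  7 | 19 | 17 |  1 | 29 | 13 | 11 | 23
11 | 11 | 17 |  1 | 23 |  7 | 29 | 13 | 19
13 | 13 |  1 | 23 | 19 | 11 |  7 | 29 | 17
17 | 17 | 29 |  7 | 11 | 19 | 23 |  1 | 13
19 | 19 | 13 | 29 |  7 | 23 |  1 | 17 | 11
23 | 23 | 11 | 13 | 29 |  1 | 17 | 19 |  7
29 | 29 | 23 | 19 | 17 | 13 | 11 |  7 |  1


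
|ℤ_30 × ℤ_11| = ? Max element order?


|ℤ_30 × ℤ_11| = 30 × 11 = 330
Max element order = lcm(30,11) = 330
Cyclic? Yes (gcd=1)

|ℤ_30×ℤ_11| = 330, max element order = 330


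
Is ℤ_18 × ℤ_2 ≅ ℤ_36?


Comparing ℤ_18 × ℤ_2 and ℤ_36:
gcd(18,2) = 2 ≠ 1. Max element order in ℤ_18×ℤ_2 is lcm(18,2) = 18 < 36, so it has no element of order 36

No, ℤ_18 × ℤ_2 ≇ ℤ_36


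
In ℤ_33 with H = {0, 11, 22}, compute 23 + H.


23 + H = {23 + h (mod 33) : h ∈ H}
23+0=23, 23+11=1, 23+22=12
23 + H = {1, 12, 23} = 1 + H

23 + H = {1, 12, 23}


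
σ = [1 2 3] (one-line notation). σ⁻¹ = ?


To find σ⁻¹, swap domain and range:
σ(1) = 1 → σ⁻¹(1) = 1
σ(2) = 2 → σ⁻¹(2) = 2
σ(3) = 3 → σ⁻¹(3) = 3

σ⁻¹ = [1 2 3]


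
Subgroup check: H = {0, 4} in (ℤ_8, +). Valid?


Subgroup test for H = {0, 4} in (ℤ_8, +):
(1) 0 ∈ H? Yes
(2) Closure: for all a,b ∈ H, (a+b) mod 8 ∈ H? Yes
(3) Inverses: for all a ∈ H, -a mod 8 ∈ H? Yes

Yes, H is a subgroup of ℤ_8


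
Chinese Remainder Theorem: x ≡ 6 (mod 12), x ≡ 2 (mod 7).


m₁ = 12, m₂ = 7, gcd = 1, so CRT applies. M = m₁·m₂ = 84
Let M₁ = M/m₁ = 7, M₂ = M/m₂ = 12
Find y₁ ≡ M₁⁻¹ (mod m₁): 7⁻¹ ≡ 7 (mod 12)
Find y₂ ≡ M₂⁻¹ (mod m₂): 12⁻¹ ≡ 3 (mod 7)
x = a₁·M₁·y₁ + a₂·M₂·y₂ = 6·7·7 + 2·12·3 = 366
Reduce mod 84: x ≡ 30
Check: 30 mod 12 = 6 ✓, 30 mod 7 = 2 ✓

x ≡ 30 (mod 84)


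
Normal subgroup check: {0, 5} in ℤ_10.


H = {0, 5} in ℤ_10
ℤ_10 is abelian; every subgroup of an abelian group is normal

Yes, normal subgroup


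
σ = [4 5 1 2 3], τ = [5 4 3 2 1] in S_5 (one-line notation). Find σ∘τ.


σ∘τ: apply τ first, then σ
1 →τ 5 →σ 3
2 →τ 4 →σ 2
3 →τ 3 →σ 1
4 →τ 2 →σ 5
5 →τ 1 →σ 4

σ∘τ = [3 2 1 5 4]


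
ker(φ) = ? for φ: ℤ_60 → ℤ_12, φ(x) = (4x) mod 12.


Kernel = preimage of identity
ker(φ) = {x ∈ ℤ_60 : 4x ≡ 0 (mod 12)}. Since 12 | 60, φ is well-defined. The kernel is the cyclic subgroup ⟨3⟩ of ℤ_60 (order 20), i.e. {0, 3, 6, 9, 12, 15, 18, 21, 24, 27, 30, 33, 36, 39, 42, 45, 48, 51, 54, 57}

ker(φ) = {0, 3, 6, 9, 12, 15, 18, 21, 24, 27, 30, 33, 36, 39, 42, 45, 48, 51, 54, 57}


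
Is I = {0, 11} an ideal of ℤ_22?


Check ideal conditions for I = {0, 11} in ℤ_22:
(1) I is an additive subgroup? Yes
(2) For r ∈ ℤ_22 and a ∈ I: r·a ∈ I? Yes

Yes, I is an ideal of ℤ_22


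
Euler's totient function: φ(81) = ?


Factor n: 81 = 3^4
φ(n) = n · ∏(1 - 1/p) over distinct primes p | n
φ(81) = 81 · (1 - 1/3) = 54

φ(81) = 54


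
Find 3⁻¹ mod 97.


Use the extended Euclidean algorithm to write 1 = 3·s + 97·t; then s mod 97 is the inverse.
Euclidean algorithm:
  3 = 0·97 + 3
  97 = 32·3 + 1
  3 = 3·1 + 0
gcd(3,97) = 1
Back-substitution gives: 3·(-32) + 97·(1) = 1
So 3⁻¹ ≡ -32 ≡ 65 (mod 97)
Check: 3 × 65 = 195 ≡ 1 (mod 97) ✓

3⁻¹ ≡ 65 (mod 97)


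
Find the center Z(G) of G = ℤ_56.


Z(G) = {g ∈ G | gx = xg for all x ∈ G}
ℤ_56 is abelian, so Z(G) = G

Z(ℤ_56) = ℤ_56


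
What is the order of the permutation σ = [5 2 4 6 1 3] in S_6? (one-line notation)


Cycle decomposition: (1 5) (3 4 6)
Cycle lengths: 2, 3
Order = lcm(2, 3) = 6

ord(σ) = 6


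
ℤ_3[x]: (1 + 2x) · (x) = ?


Expand and collect like terms; reduce coefficients mod 3:
x^0: 1·0 = 0 ≡ 0 (mod 3)
x^1: 1·1 + 2·0 = 1 ≡ 1 (mod 3)
x^2: 2·1 = 2 ≡ 2 (mod 3)
Result: x + 2x^2

f · g = x + 2x^2


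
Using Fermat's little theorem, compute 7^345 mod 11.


Fermat's little theorem: if p is prime and gcd(a,p)=1, then a^(p-1) ≡ 1 (mod p)
p = 11 is prime, gcd(7,11) = 1
Reduce exponent: 345 mod 10 = 5
So 7^345 ≡ 7^5 (mod 11)
7^5 mod 11 = 10

7^345 ≡ 10 (mod 11)


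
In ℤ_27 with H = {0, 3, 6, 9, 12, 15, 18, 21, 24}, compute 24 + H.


24 + H = {24 + h (mod 27) : h ∈ H}
24+0=24, 24+3=0, 24+6=3, 24+9=6, 24+12=9, 24+15=12, 24+18=15, 24+21=18, 24+24=21
24 + H = {0, 3, 6, 9, 12, 15, 18, 21, 24} = 0 + H

24 + H = {0, 3, 6, 9, 12, 15, 18, 21, 24}


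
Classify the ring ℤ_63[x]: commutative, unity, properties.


ℤ_63 has zero divisors (3·21 ≡ 0), and these lift to constant zero divisors in ℤ_63[x]; so not an integral domain
Commutative: Yes
Integral domain: No
Has unity: Yes

ℤ_63[x]: Commutative=Yes, Unity=Yes


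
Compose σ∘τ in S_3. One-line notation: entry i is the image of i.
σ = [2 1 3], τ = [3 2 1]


σ∘τ: apply τ first, then σ
1 →τ 3 →σ 3
2 →τ 2 →σ 1
3 →τ 1 →σ 2

σ∘τ = [3 1 2]


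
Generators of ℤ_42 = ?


g generates ℤ_n iff gcd(g,n) = 1
Prime factors of 42: 2, 3, 7
Generators are g ∈ {1,...,41} not divisible by any of these primes.
Generators: {1, 5, 11, 13, 17, 19, 23, 25, 29, 31, 37, 41}
Number of generators = φ(42) = 12

Generators of ℤ_42 = {1, 5, 11, 13, 17, 19, 23, 25, 29, 31, 37, 41}


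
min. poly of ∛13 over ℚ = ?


∛13 satisfies x³ - 13 = 0, irreducible over ℚ (no rational root; 13 is not a perfect cube)

Minimal polynomial: x³ - 13


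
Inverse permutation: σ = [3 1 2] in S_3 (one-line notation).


To find σ⁻¹, swap domain and range:
σ(1) = 3 → σ⁻¹(3) = 1
σ(2) = 1 → σ⁻¹(1) = 2
σ(3) = 2 → σ⁻¹(2) = 3

σ⁻¹ = [2 3 1]


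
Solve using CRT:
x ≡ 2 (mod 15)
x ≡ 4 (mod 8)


m₁ = 15, m₂ = 8, gcd = 1, so CRT applies. M = m₁·m₂ = 120
Let M₁ = M/m₁ = 8, M₂ = M/m₂ = 15
Find y₁ ≡ M₁⁻¹ (mod m₁): 8⁻¹ ≡ 2 (mod 15)
Find y₂ ≡ M₂⁻¹ (mod m₂): 15⁻¹ ≡ 7 (mod 8)
x = a₁·M₁·y₁ + a₂·M₂·y₂ = 2·8·2 + 4·15·7 = 452
Reduce mod 120: x ≡ 92
Check: 92 mod 15 = 2 ✓, 92 mod 8 = 4 ✓

x ≡ 92 (mod 120)


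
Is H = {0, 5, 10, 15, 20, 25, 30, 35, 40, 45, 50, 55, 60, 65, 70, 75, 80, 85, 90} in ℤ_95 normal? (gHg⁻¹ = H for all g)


H = {0, 5, 10, 15, 20, 25, 30, 35, 40, 45, 50, 55, 60, 65, 70, 75, 80, 85, 90} in ℤ_95
ℤ_95 is abelian; every subgroup of an abelian group is normal

Yes, normal subgroup


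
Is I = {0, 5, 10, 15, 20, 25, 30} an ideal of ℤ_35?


Check ideal conditions for I = {0, 5, 10, 15, 20, 25, 30} in ℤ_35:
(1) I is an additive subgroup? Yes
(2) For r ∈ ℤ_35 and a ∈ I: r·a ∈ I? Yes

Yes, I is an ideal of ℤ_35


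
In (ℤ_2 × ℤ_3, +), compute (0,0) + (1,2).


Operation: componentwise addition mod (2, 3)
(0,0) + (1,2) = ((a₁+b₁) mod 2, (a₂+b₂) mod 3) with a = (0,0), b = (1,2)

(0,0) + (1,2) = (1,2)


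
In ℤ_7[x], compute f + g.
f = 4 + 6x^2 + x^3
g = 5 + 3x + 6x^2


Add coefficients mod 7:
x^0: 4 + 5 = 2 (mod 7)
x^1: 0 + 3 = 3 (mod 7)
x^2: 6 + 6 = 5 (mod 7)
x^3: 1 + 0 = 1 (mod 7)
Result: 2 + 3x + 5x^2 + x^3

f + g = 2 + 3x + 5x^2 + x^3


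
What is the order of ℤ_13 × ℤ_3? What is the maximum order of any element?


|ℤ_13 × ℤ_3| = 13 × 3 = 39
Max element order = lcm(13,3) = 39
Cyclic? Yes (gcd=1)

|ℤ_13×ℤ_3| = 39, max element order = 39


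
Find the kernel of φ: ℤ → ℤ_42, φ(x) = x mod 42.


Kernel = preimage of identity
ker(φ) = {x ∈ ℤ : x ≡ 0 (mod 42)} = 42ℤ = {0, ±42, ±84, ...}

ker(φ) = 42ℤ


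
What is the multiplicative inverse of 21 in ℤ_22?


Use the extended Euclidean algorithm to write 1 = 21·s + 22·t; then s mod 22 is the inverse.
Euclidean algorithm:
  21 = 0·22 + 21
  22 = 1·21 + 1
  21 = 21·1 + 0
gcd(21,22) = 1
Back-substitution gives: 21·(-1) + 22·(1) = 1
So 21⁻¹ ≡ -1 ≡ 21 (mod 22)
Check: 21 × 21 = 441 ≡ 1 (mod 22) ✓

21⁻¹ ≡ 21 (mod 22)


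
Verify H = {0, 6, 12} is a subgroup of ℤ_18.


Subgroup test for H = {0, 6, 12} in (ℤ_18, +):
(1) 0 ∈ H? Yes
(2) Closure: for all a,b ∈ H, (a+b) mod 18 ∈ H? Yes
(3) Inverses: for all a ∈ H, -a mod 18 ∈ H? Yes

Yes, H is a subgroup of ℤ_18


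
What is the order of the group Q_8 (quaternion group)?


Q_8 = {±1, ±i, ±j, ±k}
|Q_8| = 8

|Q_8 (quaternion group)| = 8


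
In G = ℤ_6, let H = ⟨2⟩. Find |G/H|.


|⟨2⟩| = n / gcd(2, 6) = 6 / 2 = 3
H is normal (ℤ_6 is abelian).
|G/H| = |G| / |H| = 6 / 3 = 2

|G/H| = 2


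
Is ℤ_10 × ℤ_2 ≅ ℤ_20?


Comparing ℤ_10 × ℤ_2 and ℤ_20:
gcd(10,2) = 2 ≠ 1. Max element order in ℤ_10×ℤ_2 is lcm(10,2) = 10 < 20, so it has no element of order 20

No, ℤ_10 × ℤ_2 ≇ ℤ_20


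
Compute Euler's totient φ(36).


Factor n: 36 = 2^2 × 3^2
φ(n) = n · ∏(1 - 1/p) over distinct primes p | n
φ(36) = 36 · (1 - 1/2) · (1 - 1/3) = 12

φ(36) = 12


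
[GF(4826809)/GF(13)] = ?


GF(4826809) = GF(13^6), so the extension degree is 6

[GF(4826809)/GF(13)] = 6


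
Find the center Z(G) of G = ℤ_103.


Z(G) = {g ∈ G | gx = xg for all x ∈ G}
ℤ_103 is abelian, so Z(G) = G

Z(ℤ_103) = ℤ_103


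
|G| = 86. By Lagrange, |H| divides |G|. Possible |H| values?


Lagrange's theorem: |H| divides |G|
|G| = 86
Divisors of 86: 1, 2, 43, 86

Possible subgroup orders: {1, 2, 43, 86}


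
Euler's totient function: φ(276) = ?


Factor n: 276 = 2^2 × 3 × 23
φ(n) = n · ∏(1 - 1/p) over distinct primes p | n
φ(276) = 276 · (1 - 1/2) · (1 - 1/3) · (1 - 1/23) = 88

φ(276) = 88


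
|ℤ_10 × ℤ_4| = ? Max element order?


|ℤ_10 × ℤ_4| = 10 × 4 = 40
Max element order = lcm(10,4) = 20
Cyclic? No (gcd=2)

|ℤ_10×ℤ_4| = 40, max element order = 20


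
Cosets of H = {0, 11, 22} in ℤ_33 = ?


H = {0, 11, 22}, |H| = 3
Number of cosets = |G|/|H| = 33/3 = 11
0 + H = {0, 11, 22}
1 + H = {1, 12, 23}
2 + H = {2, 13, 24}
3 + H = {3, 14, 25}
4 + H = {4, 15, 26}
5 + H = {5, 16, 27}
6 + H = {6, 17, 28}
7 + H = {7, 18, 29}
8 + H = {8, 19, 30}
9 + H = {9, 20, 31}
10 + H = {10, 21, 32}

Cosets: 0+H={0,11,22}; 1+H={1,12,23}; 2+H={2,13,24}; 3+H={3,14,25}; 4+H={4,15,26}; 5+H={5,16,27}; 6+H={6,17,28}; 7+H={7,18,29}; 8+H={8,19,30}; 9+H={9,20,31}; 10+H={10,21,32}


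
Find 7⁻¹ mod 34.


Use the extended Euclidean algorithm to write 1 = 7·s + 34·t; then s mod 34 is the inverse.
Euclidean algorithm:
  7 = 0·34 + 7
  34 = 4·7 + 6
  7 = 1·6 + 1
  6 = 6·1 + 0
gcd(7,34) = 1
Back-substitution gives: 7·(5) + 34·(-1) = 1
So 7⁻¹ ≡ 5 ≡ 5 (mod 34)
Check: 7 × 5 = 35 ≡ 1 (mod 34) ✓

7⁻¹ ≡ 5 (mod 34)


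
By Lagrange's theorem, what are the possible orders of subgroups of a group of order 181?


Lagrange's theorem: |H| divides |G|
|G| = 181
Divisors of 181: 1, 181

Possible subgroup orders: {1, 181}


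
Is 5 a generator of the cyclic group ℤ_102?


g generates ℤ_n iff gcd(g, n) = 1
gcd(5, 102) = 1
Since gcd = 1, 5 is a generator.

Yes, 5 generates ℤ_102


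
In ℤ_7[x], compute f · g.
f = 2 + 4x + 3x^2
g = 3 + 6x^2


Expand and collect like terms; reduce coefficients mod 7:
x^0: 2·3 = 6 ≡ 6 (mod 7)
x^1: 2·0 + 4·3 = 12 ≡ 5 (mod 7)
x^2: 2·6 + 4·0 + 3·3 = 21 ≡ 0 (mod 7)
x^3: 4·6 + 3·0 = 24 ≡ 3 (mod 7)
x^4: 3·6 = 18 ≡ 4 (mod 7)
Result: 6 + 5x + 3x^3 + 4x^4

f · g = 6 + 5x + 3x^3 + 4x^4


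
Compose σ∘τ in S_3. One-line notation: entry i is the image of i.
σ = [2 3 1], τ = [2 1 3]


σ∘τ: apply τ first, then σ
1 →τ 2 →σ 3
2 →τ 1 →σ 2
3 →τ 3 →σ 1

σ∘τ = [3 2 1]


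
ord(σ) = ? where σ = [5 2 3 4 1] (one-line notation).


Cycle decomposition: (1 5)
Cycle lengths: 2
Order = lcm(2) = 2

ord(σ) = 2


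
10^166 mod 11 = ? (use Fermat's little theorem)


Fermat's little theorem: if p is prime and gcd(a,p)=1, then a^(p-1) ≡ 1 (mod p)
p = 11 is prime, gcd(10,11) = 1
Reduce exponent: 166 mod 10 = 6
So 10^166 ≡ 10^6 (mod 11)
10^6 mod 11 = 1

10^166 ≡ 1 (mod 11)


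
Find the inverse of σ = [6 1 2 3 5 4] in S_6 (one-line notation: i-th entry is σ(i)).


To find σ⁻¹, swap domain and range:
σ(1) = 6 → σ⁻¹(6) = 1
σ(2) = 1 → σ⁻¹(1) = 2
σ(3) = 2 → σ⁻¹(2) = 3
σ(4) = 3 → σ⁻¹(3) = 4
σ(5) = 5 → σ⁻¹(5) = 5
σ(6) = 4 → σ⁻¹(4) = 6

σ⁻¹ = [2 3 4 6 5 1]


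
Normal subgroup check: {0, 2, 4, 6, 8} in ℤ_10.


H = {0, 2, 4, 6, 8} in ℤ_10
ℤ_10 is abelian; every subgroup of an abelian group is normal

Yes, normal subgroup


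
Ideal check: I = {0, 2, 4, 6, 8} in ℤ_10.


Check ideal conditions for I = {0, 2, 4, 6, 8} in ℤ_10:
(1) I is an additive subgroup? Yes
(2) For r ∈ ℤ_10 and a ∈ I: r·a ∈ I? Yes

Yes, I is an ideal of ℤ_10


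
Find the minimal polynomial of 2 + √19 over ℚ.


Let α = 2 + √19. Then α - 2 = √19, so (α - 2)² = 19, giving α² - 4α - 15 = 0. Degree 2 and α ∉ ℚ, so this is the minimal polynomial.

Minimal polynomial: x² - 4x - 15


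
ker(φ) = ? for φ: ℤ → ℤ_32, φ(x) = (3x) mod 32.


Kernel = preimage of identity
ker(φ) = {x ∈ ℤ : 3x ≡ 0 (mod 32)}. gcd(3,32) = 1, so 3x ≡ 0 (mod 32) ⟺ x ≡ 0 (mod 32/1 = 32). Hence ker(φ) = 32ℤ

ker(φ) = 32ℤ
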